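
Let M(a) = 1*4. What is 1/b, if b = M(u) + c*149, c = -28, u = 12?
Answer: -1/4168 ≈ -0.00023992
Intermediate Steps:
M(a) = 4
b = -4168 (b = 4 - 28*149 = 4 - 4172 = -4168)
1/b = 1/(-4168) = -1/4168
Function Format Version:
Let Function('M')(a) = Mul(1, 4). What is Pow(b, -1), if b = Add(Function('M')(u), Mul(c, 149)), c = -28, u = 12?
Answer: Rational(-1, 4168) ≈ -0.00023992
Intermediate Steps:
Function('M')(a) = 4
b = -4168 (b = Add(4, Mul(-28, 149)) = Add(4, -4172) = -4168)
Pow(b, -1) = Pow(-4168, -1) = Rational(-1, 4168)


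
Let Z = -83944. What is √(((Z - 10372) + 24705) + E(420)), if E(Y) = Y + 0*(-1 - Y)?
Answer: I*√69191 ≈ 263.04*I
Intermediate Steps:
E(Y) = Y (E(Y) = Y + 0 = Y)
√(((Z - 10372) + 24705) + E(420)) = √(((-83944 - 10372) + 24705) + 420) = √((-94316 + 24705) + 420) = √(-69611 + 420) = √(-69191) = I*√69191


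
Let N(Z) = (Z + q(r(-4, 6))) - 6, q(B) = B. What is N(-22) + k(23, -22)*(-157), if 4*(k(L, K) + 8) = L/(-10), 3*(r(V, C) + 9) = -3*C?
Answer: 52131/40 ≈ 1303.3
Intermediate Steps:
r(V, C) = -9 - C (r(V, C) = -9 + (-3*C)/3 = -9 - C)
k(L, K) = -8 - L/40 (k(L, K) = -8 + (L/(-10))/4 = -8 + (L*(-⅒))/4 = -8 + (-L/10)/4 = -8 - L/40)
N(Z) = -21 + Z (N(Z) = (Z + (-9 - 1*6)) - 6 = (Z + (-9 - 6)) - 6 = (Z - 15) - 6 = (-15 + Z) - 6 = -21 + Z)
N(-22) + k(23, -22)*(-157) = (-21 - 22) + (-8 - 1/40*23)*(-157) = -43 + (-8 - 23/40)*(-157) = -43 - 343/40*(-157) = -43 + 53851/40 = 52131/40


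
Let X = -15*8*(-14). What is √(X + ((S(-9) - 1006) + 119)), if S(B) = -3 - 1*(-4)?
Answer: √794 ≈ 28.178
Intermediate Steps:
S(B) = 1 (S(B) = -3 + 4 = 1)
X = 1680 (X = -120*(-14) = 1680)
√(X + ((S(-9) - 1006) + 119)) = √(1680 + ((1 - 1006) + 119)) = √(1680 + (-1005 + 119)) = √(1680 - 886) = √794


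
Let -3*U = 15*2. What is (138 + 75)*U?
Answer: -2130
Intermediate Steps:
U = -10 (U = -5*2 = -⅓*30 = -10)
(138 + 75)*U = (138 + 75)*(-10) = 213*(-10) = -2130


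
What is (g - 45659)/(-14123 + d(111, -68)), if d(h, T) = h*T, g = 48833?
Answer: -3174/21671 ≈ -0.14646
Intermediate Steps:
d(h, T) = T*h
(g - 45659)/(-14123 + d(111, -68)) = (48833 - 45659)/(-14123 - 68*111) = 3174/(-14123 - 7548) = 3174/(-21671) = 3174*(-1/21671) = -3174/21671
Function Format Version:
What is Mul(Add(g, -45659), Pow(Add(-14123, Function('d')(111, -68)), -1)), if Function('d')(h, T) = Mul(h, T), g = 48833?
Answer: Rational(-3174, 21671) ≈ -0.14646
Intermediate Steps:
Function('d')(h, T) = Mul(T, h)
Mul(Add(g, -45659), Pow(Add(-14123, Function('d')(111, -68)), -1)) = Mul(Add(48833, -45659), Pow(Add(-14123, Mul(-68, 111)), -1)) = Mul(3174, Pow(Add(-14123, -7548), -1)) = Mul(3174, Pow(-21671, -1)) = Mul(3174, Rational(-1, 21671)) = Rational(-3174, 21671)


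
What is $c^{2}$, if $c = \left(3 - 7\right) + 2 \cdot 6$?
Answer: $64$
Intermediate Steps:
$c = 8$ ($c = \left(3 - 7\right) + 12 = -4 + 12 = 8$)
$c^{2} = 8^{2} = 64$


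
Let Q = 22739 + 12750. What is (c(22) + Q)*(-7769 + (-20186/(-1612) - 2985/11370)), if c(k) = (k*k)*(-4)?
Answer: -3057817109468/11749 ≈ -2.6026e+8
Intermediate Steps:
Q = 35489
c(k) = -4*k² (c(k) = k²*(-4) = -4*k²)
(c(22) + Q)*(-7769 + (-20186/(-1612) - 2985/11370)) = (-4*22² + 35489)*(-7769 + (-20186/(-1612) - 2985/11370)) = (-4*484 + 35489)*(-7769 + (-20186*(-1/1612) - 2985*1/11370)) = (-1936 + 35489)*(-7769 + (10093/806 - 199/758)) = 33553*(-7769 + 1872525/152737) = 33553*(-1184741228/152737) = -3057817109468/11749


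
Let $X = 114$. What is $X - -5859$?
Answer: $5973$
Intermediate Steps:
$X - -5859 = 114 - -5859 = 114 + 5859 = 5973$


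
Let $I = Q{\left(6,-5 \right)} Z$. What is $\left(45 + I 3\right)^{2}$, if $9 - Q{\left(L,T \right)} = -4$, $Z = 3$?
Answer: $26244$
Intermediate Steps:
$Q{\left(L,T \right)} = 13$ ($Q{\left(L,T \right)} = 9 - -4 = 9 + 4 = 13$)
$I = 39$ ($I = 13 \cdot 3 = 39$)
$\left(45 + I 3\right)^{2} = \left(45 + 39 \cdot 3\right)^{2} = \left(45 + 117\right)^{2} = 162^{2} = 26244$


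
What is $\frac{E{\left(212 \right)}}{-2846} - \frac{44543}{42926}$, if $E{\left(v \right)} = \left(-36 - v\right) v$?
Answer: $\frac{1065053999}{61083698} \approx 17.436$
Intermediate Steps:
$E{\left(v \right)} = v \left(-36 - v\right)$
$\frac{E{\left(212 \right)}}{-2846} - \frac{44543}{42926} = \frac{\left(-1\right) 212 \left(36 + 212\right)}{-2846} - \frac{44543}{42926} = \left(-1\right) 212 \cdot 248 \left(- \frac{1}{2846}\right) - \frac{44543}{42926} = \left(-52576\right) \left(- \frac{1}{2846}\right) - \frac{44543}{42926} = \frac{26288}{1423} - \frac{44543}{42926} = \frac{1065053999}{61083698}$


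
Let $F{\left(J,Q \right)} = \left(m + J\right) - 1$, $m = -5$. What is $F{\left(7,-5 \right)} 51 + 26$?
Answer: $77$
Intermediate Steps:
$F{\left(J,Q \right)} = -6 + J$ ($F{\left(J,Q \right)} = \left(-5 + J\right) - 1 = -6 + J$)
$F{\left(7,-5 \right)} 51 + 26 = \left(-6 + 7\right) 51 + 26 = 1 \cdot 51 + 26 = 51 + 26 = 77$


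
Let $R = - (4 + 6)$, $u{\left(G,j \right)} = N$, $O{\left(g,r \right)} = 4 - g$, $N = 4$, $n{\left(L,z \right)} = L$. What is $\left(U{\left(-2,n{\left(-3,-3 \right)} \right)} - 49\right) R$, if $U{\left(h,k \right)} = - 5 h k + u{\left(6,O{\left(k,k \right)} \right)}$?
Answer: $750$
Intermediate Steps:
$u{\left(G,j \right)} = 4$
$R = -10$ ($R = \left(-1\right) 10 = -10$)
$U{\left(h,k \right)} = 4 - 5 h k$ ($U{\left(h,k \right)} = - 5 h k + 4 = 4 - 5 h k$)
$\left(U{\left(-2,n{\left(-3,-3 \right)} \right)} - 49\right) R = \left(\left(4 - \left(-10\right) \left(-3\right)\right) - 49\right) \left(-10\right) = \left(\left(4 - 30\right) - 49\right) \left(-10\right) = \left(-26 - 49\right) \left(-10\right) = \left(-75\right) \left(-10\right) = 750$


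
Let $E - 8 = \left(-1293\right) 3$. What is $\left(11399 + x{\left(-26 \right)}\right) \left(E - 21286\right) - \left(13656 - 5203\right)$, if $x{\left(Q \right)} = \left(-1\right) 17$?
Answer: $-286345427$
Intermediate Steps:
$x{\left(Q \right)} = -17$
$E = -3871$ ($E = 8 - 3879 = -3871$)
$\left(11399 + x{\left(-26 \right)}\right) \left(E - 21286\right) - \left(13656 - 5203\right) = \left(11399 - 17\right) \left(-3871 - 21286\right) - \left(13656 - 5203\right) = 11382 \left(-25157\right) - 8453 = -286336974 - 8453 = -286345427$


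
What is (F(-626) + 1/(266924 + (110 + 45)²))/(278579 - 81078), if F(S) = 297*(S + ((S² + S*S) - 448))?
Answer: 2940550273145/2498379063 ≈ 1177.0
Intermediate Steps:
F(S) = -133056 + 297*S + 594*S² (F(S) = 297*(S + ((S² + S²) - 448)) = 297*(S + (2*S² - 448)) = 297*(S + (-448 + 2*S²)) = 297*(-448 + S + 2*S²) = -133056 + 297*S + 594*S²)
(F(-626) + 1/(266924 + (110 + 45)²))/(278579 - 81078) = ((-133056 + 297*(-626) + 594*(-626)²) + 1/(266924 + (110 + 45)²))/(278579 - 81078) = ((-133056 - 185922 + 594*391876) + 1/(266924 + 155²))/197501 = ((-133056 - 185922 + 232774344) + 1/(266924 + 24025))*(1/197501) = (232455366 + 1/290949)*(1/197501) = (67632656282335/290949)*(1/197501) = 2940550273145/2498379063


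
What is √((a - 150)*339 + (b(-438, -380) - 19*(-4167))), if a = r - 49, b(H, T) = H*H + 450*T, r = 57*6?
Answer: √148494 ≈ 385.35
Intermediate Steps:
r = 342
b(H, T) = H² + 450*T
a = 293 (a = 342 - 49 = 293)
√((a - 150)*339 + (b(-438, -380) - 19*(-4167))) = √((293 - 150)*339 + (((-438)² + 450*(-380)) - 19*(-4167))) = √(143*339 + ((191844 - 171000) - 1*(-79173))) = √(48477 + (20844 + 79173)) = √(48477 + 100017) = √148494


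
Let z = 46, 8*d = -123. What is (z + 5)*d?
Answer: -6273/8 ≈ -784.13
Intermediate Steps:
d = -123/8 (d = (⅛)*(-123) = -123/8 ≈ -15.375)
(z + 5)*d = (46 + 5)*(-123/8) = 51*(-123/8) = -6273/8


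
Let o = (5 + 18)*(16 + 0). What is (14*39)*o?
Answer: 200928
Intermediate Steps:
o = 368 (o = 23*16 = 368)
(14*39)*o = (14*39)*368 = 546*368 = 200928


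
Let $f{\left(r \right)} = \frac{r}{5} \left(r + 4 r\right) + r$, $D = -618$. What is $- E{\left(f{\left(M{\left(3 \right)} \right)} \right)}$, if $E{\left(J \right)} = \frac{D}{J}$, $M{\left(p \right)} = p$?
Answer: $\frac{103}{2} \approx 51.5$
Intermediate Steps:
$f{\left(r \right)} = r + r^{2}$ ($f{\left(r \right)} = r \frac{1}{5} \cdot 5 r + r = \frac{r}{5} \cdot 5 r + r = r^{2} + r = r + r^{2}$)
$E{\left(J \right)} = - \frac{618}{J}$
$- E{\left(f{\left(M{\left(3 \right)} \right)} \right)} = - \frac{-618}{3 \left(1 + 3\right)} = - \frac{-618}{3 \cdot 4} = - \frac{-618}{12} = \left(-1\right) \left(- \frac{103}{2}\right) = \frac{103}{2}$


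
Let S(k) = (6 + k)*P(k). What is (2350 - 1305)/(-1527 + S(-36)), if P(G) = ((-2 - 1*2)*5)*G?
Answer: -1045/23127 ≈ -0.045185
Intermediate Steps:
P(G) = -20*G (P(G) = ((-2 - 2)*5)*G = (-4*5)*G = -20*G)
S(k) = -20*k*(6 + k) (S(k) = (6 + k)*(-20*k) = -20*k*(6 + k))
(2350 - 1305)/(-1527 + S(-36)) = (2350 - 1305)/(-1527 - 20*(-36)*(6 - 36)) = 1045/(-1527 - 20*(-36)*(-30)) = 1045/(-1527 - 21600) = 1045/(-23127) = 1045*(-1/23127) = -1045/23127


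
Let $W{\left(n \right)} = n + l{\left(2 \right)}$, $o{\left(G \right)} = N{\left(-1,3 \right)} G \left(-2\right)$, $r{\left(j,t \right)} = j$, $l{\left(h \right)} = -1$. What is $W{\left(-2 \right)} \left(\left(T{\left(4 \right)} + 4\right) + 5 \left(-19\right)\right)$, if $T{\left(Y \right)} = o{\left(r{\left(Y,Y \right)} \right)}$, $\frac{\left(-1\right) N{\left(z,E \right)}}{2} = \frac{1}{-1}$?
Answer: $321$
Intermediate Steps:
$N{\left(z,E \right)} = 2$ ($N{\left(z,E \right)} = - \frac{2}{-1} = \left(-2\right) \left(-1\right) = 2$)
$o{\left(G \right)} = - 4 G$ ($o{\left(G \right)} = 2 G \left(-2\right) = - 4 G$)
$T{\left(Y \right)} = - 4 Y$
$W{\left(n \right)} = -1 + n$ ($W{\left(n \right)} = n - 1 = -1 + n$)
$W{\left(-2 \right)} \left(\left(T{\left(4 \right)} + 4\right) + 5 \left(-19\right)\right) = \left(-1 - 2\right) \left(\left(\left(-4\right) 4 + 4\right) + 5 \left(-19\right)\right) = - 3 \left(\left(-16 + 4\right) - 95\right) = - 3 \left(-12 - 95\right) = \left(-3\right) \left(-107\right) = 321$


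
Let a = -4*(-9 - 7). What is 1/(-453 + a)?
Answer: -1/389 ≈ -0.0025707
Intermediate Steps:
a = 64 (a = -4*(-16) = 64)
1/(-453 + a) = 1/(-453 + 64) = 1/(-389) = -1/389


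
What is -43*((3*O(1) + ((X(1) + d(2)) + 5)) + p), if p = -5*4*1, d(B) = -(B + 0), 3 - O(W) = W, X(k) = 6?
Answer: 215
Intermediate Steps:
O(W) = 3 - W
d(B) = -B
p = -20 (p = -20*1 = -20)
-43*((3*O(1) + ((X(1) + d(2)) + 5)) + p) = -43*((3*(3 - 1*1) + ((6 - 1*2) + 5)) - 20) = -43*((3*(3 - 1) + ((6 - 2) + 5)) - 20) = -43*((3*2 + (4 + 5)) - 20) = -43*((6 + 9) - 20) = -43*(15 - 20) = -43*(-5) = 215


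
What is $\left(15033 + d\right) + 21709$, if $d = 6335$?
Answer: $43077$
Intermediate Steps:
$\left(15033 + d\right) + 21709 = \left(15033 + 6335\right) + 21709 = 21368 + 21709 = 43077$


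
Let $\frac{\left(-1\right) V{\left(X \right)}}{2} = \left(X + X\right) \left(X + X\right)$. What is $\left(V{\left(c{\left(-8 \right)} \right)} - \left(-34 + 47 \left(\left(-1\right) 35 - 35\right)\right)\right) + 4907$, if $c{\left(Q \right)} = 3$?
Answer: $8159$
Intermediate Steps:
$V{\left(X \right)} = - 8 X^{2}$ ($V{\left(X \right)} = - 2 \left(X + X\right) \left(X + X\right) = - 2 \cdot 2 X 2 X = - 2 \cdot 4 X^{2} = - 8 X^{2}$)
$\left(V{\left(c{\left(-8 \right)} \right)} - \left(-34 + 47 \left(\left(-1\right) 35 - 35\right)\right)\right) + 4907 = \left(- 8 \cdot 3^{2} - \left(-34 + 47 \left(\left(-1\right) 35 - 35\right)\right)\right) + 4907 = \left(\left(-8\right) 9 - \left(-34 + 47 \left(-35 - 35\right)\right)\right) + 4907 = \left(-72 - \left(-34 + 47 \left(-70\right)\right)\right) + 4907 = \left(-72 - \left(-34 - 3290\right)\right) + 4907 = \left(-72 - -3324\right) + 4907 = \left(-72 + 3324\right) + 4907 = 3252 + 4907 = 8159$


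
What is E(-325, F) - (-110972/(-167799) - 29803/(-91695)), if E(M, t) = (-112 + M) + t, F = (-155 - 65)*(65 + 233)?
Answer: -112829639070358/1709592145 ≈ -65998.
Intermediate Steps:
F = -65560 (F = -220*298 = -65560)
E(M, t) = -112 + M + t
E(-325, F) - (-110972/(-167799) - 29803/(-91695)) = (-112 - 325 - 65560) - (-110972/(-167799) - 29803/(-91695)) = -65997 - (-110972*(-1/167799) - 29803*(-1/91695)) = -65997 - (110972/167799 + 29803/91695) = -65997 - 1*1686276793/1709592145 = -65997 - 1686276793/1709592145 = -112829639070358/1709592145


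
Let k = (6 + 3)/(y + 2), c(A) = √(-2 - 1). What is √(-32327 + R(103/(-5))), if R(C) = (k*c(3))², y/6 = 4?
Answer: I*√21853295/26 ≈ 179.8*I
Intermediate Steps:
y = 24 (y = 6*4 = 24)
c(A) = I*√3 (c(A) = √(-3) = I*√3)
k = 9/26 (k = (6 + 3)/(24 + 2) = 9/26 ≈ 0.34615)
R(C) = -243/676 (R(C) = (9*(I*√3)/26)² = (9*I*√3/26)² = -243/676)
√(-32327 + R(103/(-5))) = √(-32327 - 243/676) = √(-21853295/676) = I*√21853295/26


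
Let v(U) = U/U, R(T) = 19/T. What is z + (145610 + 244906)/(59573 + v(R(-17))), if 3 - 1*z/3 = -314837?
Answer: 9378204166/9929 ≈ 9.4453e+5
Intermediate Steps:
z = 944520 (z = 9 - 3*(-314837) = 9 + 944511 = 944520)
v(U) = 1
z + (145610 + 244906)/(59573 + v(R(-17))) = 944520 + (145610 + 244906)/(59573 + 1) = 944520 + 390516/59574 = 944520 + 390516*(1/59574) = 944520 + 65086/9929 = 9378204166/9929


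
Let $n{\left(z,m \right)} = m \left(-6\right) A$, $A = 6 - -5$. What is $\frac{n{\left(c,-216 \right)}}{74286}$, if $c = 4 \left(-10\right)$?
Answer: $\frac{792}{4127} \approx 0.19191$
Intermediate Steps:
$A = 11$ ($A = 6 + 5 = 11$)
$c = -40$
$n{\left(z,m \right)} = - 66 m$ ($n{\left(z,m \right)} = m \left(-6\right) 11 = - 6 m 11 = - 66 m$)
$\frac{n{\left(c,-216 \right)}}{74286} = \frac{\left(-66\right) \left(-216\right)}{74286} = 14256 \cdot \frac{1}{74286} = \frac{792}{4127}$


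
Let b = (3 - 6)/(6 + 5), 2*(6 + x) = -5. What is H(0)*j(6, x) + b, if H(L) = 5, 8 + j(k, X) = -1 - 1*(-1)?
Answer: -443/11 ≈ -40.273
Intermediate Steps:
x = -17/2 (x = -6 + (½)*(-5) = -6 - 5/2 = -17/2 ≈ -8.5000)
j(k, X) = -8 (j(k, X) = -8 + (-1 - 1*(-1)) = -8 + (-1 + 1) = -8 + 0 = -8)
b = -3/11 ≈ -0.27273
H(0)*j(6, x) + b = 5*(-8) - 3/11 = -40 - 3/11 = -443/11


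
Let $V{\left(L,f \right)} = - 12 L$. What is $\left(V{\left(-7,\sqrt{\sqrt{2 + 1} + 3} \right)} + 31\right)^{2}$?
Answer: $13225$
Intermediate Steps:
$\left(V{\left(-7,\sqrt{\sqrt{2 + 1} + 3} \right)} + 31\right)^{2} = \left(\left(-12\right) \left(-7\right) + 31\right)^{2} = \left(84 + 31\right)^{2} = 115^{2} = 13225$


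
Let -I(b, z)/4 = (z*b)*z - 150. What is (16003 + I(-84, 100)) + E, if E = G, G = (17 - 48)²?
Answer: 3377564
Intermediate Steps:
G = 961 (G = (-31)² = 961)
I(b, z) = 600 - 4*b*z² (I(b, z) = -4*((z*b)*z - 150) = -4*((b*z)*z - 150) = -4*(b*z² - 150) = -4*(-150 + b*z²) = 600 - 4*b*z²)
E = 961
(16003 + I(-84, 100)) + E = (16003 + (600 - 4*(-84)*100²)) + 961 = (16003 + (600 - 4*(-84)*10000)) + 961 = (16003 + (600 + 3360000)) + 961 = (16003 + 3360600) + 961 = 3376603 + 961 = 3377564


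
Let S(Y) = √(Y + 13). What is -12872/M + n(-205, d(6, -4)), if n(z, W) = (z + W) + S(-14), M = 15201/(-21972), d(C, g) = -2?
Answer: 93225659/5067 + I ≈ 18399.0 + 1.0*I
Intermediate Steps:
M = -5067/7324 (M = 15201*(-1/21972) = -5067/7324 ≈ -0.69184)
S(Y) = √(13 + Y)
n(z, W) = I + W + z (n(z, W) = (z + W) + √(13 - 14) = (W + z) + √(-1) = (W + z) + I = I + W + z)
-12872/M + n(-205, d(6, -4)) = -12872/(-5067/7324) + (I - 2 - 205) = -12872*(-7324/5067) + (-207 + I) = 94274528/5067 + (-207 + I) = 93225659/5067 + I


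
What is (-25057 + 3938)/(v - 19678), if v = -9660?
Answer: 21119/29338 ≈ 0.71985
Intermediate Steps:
(-25057 + 3938)/(v - 19678) = (-25057 + 3938)/(-9660 - 19678) = -21119/(-29338) = -21119*(-1/29338) = 21119/29338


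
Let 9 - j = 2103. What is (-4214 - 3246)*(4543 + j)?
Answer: -18269540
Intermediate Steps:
j = -2094 (j = 9 - 1*2103 = 9 - 2103 = -2094)
(-4214 - 3246)*(4543 + j) = (-4214 - 3246)*(4543 - 2094) = -7460*2449 = -18269540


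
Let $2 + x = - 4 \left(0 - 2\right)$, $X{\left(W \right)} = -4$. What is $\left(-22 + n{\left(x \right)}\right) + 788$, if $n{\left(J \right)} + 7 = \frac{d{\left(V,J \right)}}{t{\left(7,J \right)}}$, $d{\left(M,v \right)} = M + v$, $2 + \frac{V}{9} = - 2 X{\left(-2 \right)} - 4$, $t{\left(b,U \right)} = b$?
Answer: $\frac{5337}{7} \approx 762.43$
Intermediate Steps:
$x = 6$ ($x = -2 - 4 \left(0 - 2\right) = -2 - -8 = -2 + 8 = 6$)
$V = 18$ ($V = -18 + 9 \left(\left(-2\right) \left(-4\right) - 4\right) = -18 + 9 \left(8 - 4\right) = -18 + 9 \cdot 4 = -18 + 36 = 18$)
$n{\left(J \right)} = - \frac{31}{7} + \frac{J}{7}$ ($n{\left(J \right)} = -7 + \frac{18 + J}{7} = -7 + \left(18 + J\right) \frac{1}{7} = -7 + \left(\frac{18}{7} + \frac{J}{7}\right) = - \frac{31}{7} + \frac{J}{7}$)
$\left(-22 + n{\left(x \right)}\right) + 788 = \left(-22 + \left(- \frac{31}{7} + \frac{1}{7} \cdot 6\right)\right) + 788 = \left(-22 + \left(- \frac{31}{7} + \frac{6}{7}\right)\right) + 788 = \left(-22 - \frac{25}{7}\right) + 788 = - \frac{179}{7} + 788 = \frac{5337}{7}$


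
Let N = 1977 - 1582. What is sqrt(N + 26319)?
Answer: 19*sqrt(74) ≈ 163.44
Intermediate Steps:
N = 395
sqrt(N + 26319) = sqrt(395 + 26319) = sqrt(26714) = 19*sqrt(74)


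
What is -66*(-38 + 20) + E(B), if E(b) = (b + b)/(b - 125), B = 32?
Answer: 110420/93 ≈ 1187.3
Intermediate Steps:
E(b) = 2*b/(-125 + b) (E(b) = (2*b)/(-125 + b) = 2*b/(-125 + b))
-66*(-38 + 20) + E(B) = -66*(-38 + 20) + 2*32/(-125 + 32) = -66*(-18) + 2*32/(-93) = 1188 + 2*32*(-1/93) = 1188 - 64/93 = 110420/93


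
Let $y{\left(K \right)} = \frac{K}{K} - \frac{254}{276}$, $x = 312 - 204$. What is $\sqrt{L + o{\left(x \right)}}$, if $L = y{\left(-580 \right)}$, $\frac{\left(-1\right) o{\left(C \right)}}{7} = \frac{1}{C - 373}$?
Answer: $\frac{\sqrt{141928170}}{36570} \approx 0.32577$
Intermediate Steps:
$x = 108$ ($x = 312 - 204 = 108$)
$y{\left(K \right)} = \frac{11}{138}$ ($y{\left(K \right)} = 1 - \frac{127}{138} = \frac{11}{138}$)
$o{\left(C \right)} = - \frac{7}{-373 + C}$ ($o{\left(C \right)} = - \frac{7}{C - 373} = - \frac{7}{-373 + C}$)
$L = \frac{11}{138} \approx 0.07971$
$\sqrt{L + o{\left(x \right)}} = \sqrt{\frac{11}{138} - \frac{7}{-373 + 108}} = \sqrt{\frac{11}{138} - \frac{7}{-265}} = \sqrt{\frac{11}{138} - - \frac{7}{265}} = \sqrt{\frac{11}{138} + \frac{7}{265}} = \sqrt{\frac{3881}{36570}} = \frac{\sqrt{141928170}}{36570}$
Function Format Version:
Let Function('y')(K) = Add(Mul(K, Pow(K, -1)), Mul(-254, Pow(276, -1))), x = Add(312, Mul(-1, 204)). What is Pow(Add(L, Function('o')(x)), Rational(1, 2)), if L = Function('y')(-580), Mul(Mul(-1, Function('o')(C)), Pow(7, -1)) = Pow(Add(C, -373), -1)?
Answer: Mul(Rational(1, 36570), Pow(141928170, Rational(1, 2))) ≈ 0.32577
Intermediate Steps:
x = 108 (x = Add(312, -204) = 108)
Function('y')(K) = Rational(11, 138) (Function('y')(K) = Add(1, Mul(-254, Rational(1, 276))) = Add(1, Rational(-127, 138)) = Rational(11, 138))
Function('o')(C) = Mul(-7, Pow(Add(-373, C), -1)) (Function('o')(C) = Mul(-7, Pow(Add(C, -373), -1)) = Mul(-7, Pow(Add(-373, C), -1)))
L = Rational(11, 138) ≈ 0.079710
Pow(Add(L, Function('o')(x)), Rational(1, 2)) = Pow(Add(Rational(11, 138), Mul(-7, Pow(Add(-373, 108), -1))), Rational(1, 2)) = Pow(Add(Rational(11, 138), Mul(-7, Pow(-265, -1))), Rational(1, 2)) = Pow(Add(Rational(11, 138), Mul(-7, Rational(-1, 265))), Rational(1, 2)) = Pow(Add(Rational(11, 138), Rational(7, 265)), Rational(1, 2)) = Pow(Rational(3881, 36570), Rational(1, 2)) = Mul(Rational(1, 36570), Pow(141928170, Rational(1, 2)))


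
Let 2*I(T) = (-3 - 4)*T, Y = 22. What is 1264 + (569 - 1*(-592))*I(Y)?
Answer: -88133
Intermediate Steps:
I(T) = -7*T/2 (I(T) = ((-3 - 4)*T)/2 = (-7*T)/2 = -7*T/2)
1264 + (569 - 1*(-592))*I(Y) = 1264 + (569 - 1*(-592))*(-7/2*22) = 1264 + (569 + 592)*(-77) = 1264 + 1161*(-77) = 1264 - 89397 = -88133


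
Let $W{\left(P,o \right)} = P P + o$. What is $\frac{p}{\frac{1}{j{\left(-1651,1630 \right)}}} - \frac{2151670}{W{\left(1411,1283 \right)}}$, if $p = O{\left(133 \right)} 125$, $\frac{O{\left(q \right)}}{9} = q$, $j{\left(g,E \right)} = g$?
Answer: $- \frac{246067949725085}{996102} \approx -2.4703 \cdot 10^{8}$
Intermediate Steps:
$W{\left(P,o \right)} = o + P^{2}$ ($W{\left(P,o \right)} = P^{2} + o = o + P^{2}$)
$O{\left(q \right)} = 9 q$
$p = 149625$ ($p = 9 \cdot 133 \cdot 125 = 1197 \cdot 125 = 149625$)
$\frac{p}{\frac{1}{j{\left(-1651,1630 \right)}}} - \frac{2151670}{W{\left(1411,1283 \right)}} = \frac{149625}{\frac{1}{-1651}} - \frac{2151670}{1283 + 1411^{2}} = \frac{149625}{- \frac{1}{1651}} - \frac{2151670}{1283 + 1990921} = 149625 \left(-1651\right) - \frac{2151670}{1992204} = -247030875 - \frac{1075835}{996102} = - \frac{246067949725085}{996102}$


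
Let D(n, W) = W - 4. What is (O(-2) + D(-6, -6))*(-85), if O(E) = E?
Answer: 1020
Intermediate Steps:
D(n, W) = -4 + W
(O(-2) + D(-6, -6))*(-85) = (-2 + (-4 - 6))*(-85) = (-2 - 10)*(-85) = -12*(-85) = 1020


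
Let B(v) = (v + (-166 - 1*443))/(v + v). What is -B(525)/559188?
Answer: 1/6989850 ≈ 1.4306e-7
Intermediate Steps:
B(v) = (-609 + v)/(2*v) (B(v) = (v + (-166 - 443))/((2*v)) = (v - 609)*(1/(2*v)) = (-609 + v)*(1/(2*v)) = (-609 + v)/(2*v))
-B(525)/559188 = -(½)*(-609 + 525)/525/559188 = -(½)*(1/525)*(-84)/559188 = -(-2)/(25*559188) = -1*(-1/6989850) = 1/6989850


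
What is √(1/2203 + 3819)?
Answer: √18534407374/2203 ≈ 61.798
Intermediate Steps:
√(1/2203 + 3819) = √(8413258/2203) = √18534407374/2203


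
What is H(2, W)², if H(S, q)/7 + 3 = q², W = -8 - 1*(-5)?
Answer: 1764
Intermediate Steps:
W = -3 (W = -8 + 5 = -3)
H(S, q) = -21 + 7*q²
H(2, W)² = (-21 + 7*(-3)²)² = (-21 + 7*9)² = (-21 + 63)² = 42² = 1764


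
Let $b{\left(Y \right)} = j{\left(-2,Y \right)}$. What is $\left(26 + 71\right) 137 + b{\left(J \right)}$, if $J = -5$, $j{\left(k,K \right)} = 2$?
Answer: $13291$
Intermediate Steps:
$b{\left(Y \right)} = 2$
$\left(26 + 71\right) 137 + b{\left(J \right)} = \left(26 + 71\right) 137 + 2 = 97 \cdot 137 + 2 = 13289 + 2 = 13291$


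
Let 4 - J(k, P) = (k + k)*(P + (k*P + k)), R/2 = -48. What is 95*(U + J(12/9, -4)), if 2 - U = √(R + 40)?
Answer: 7790/3 - 190*I*√14 ≈ 2596.7 - 710.92*I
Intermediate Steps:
R = -96 (R = 2*(-48) = -96)
U = 2 - 2*I*√14 (U = 2 - √(-96 + 40) = 2 - √(-56) = 2 - 2*I*√14 ≈ 2.0 - 7.4833*I)
J(k, P) = 4 - 2*k*(P + k + P*k) (J(k, P) = 4 - (k + k)*(P + (k*P + k)) = 4 - 2*k*(P + (P*k + k)) = 4 - 2*k*(P + (k + P*k)) = 4 - 2*k*(P + k + P*k))
95*(U + J(12/9, -4)) = 95*((2 - 2*I*√14) + (4 - 2*(12/9)² - 2*(-4)*12/9 - 2*(-4)*(12/9)²)) = 95*((2 - 2*I*√14) + (4 - 2*(12*(⅑))² - 2*(-4)*12*(⅑) - 2*(-4)*(12*(⅑))²)) = 95*((2 - 2*I*√14) + (4 - 2*(4/3)² - 2*(-4)*4/3 - 2*(-4)*(4/3)²)) = 95*((2 - 2*I*√14) + (4 - 2*16/9 + 32/3 - 2*(-4)*16/9)) = 95*((2 - 2*I*√14) + (4 - 32/9 + 32/3 + 128/9)) = 95*((2 - 2*I*√14) + 76/3) = 95*(82/3 - 2*I*√14) = 7790/3 - 190*I*√14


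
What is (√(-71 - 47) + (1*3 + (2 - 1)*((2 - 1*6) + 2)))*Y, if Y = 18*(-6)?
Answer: -108 - 108*I*√118 ≈ -108.0 - 1173.2*I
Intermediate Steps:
Y = -108
(√(-71 - 47) + (1*3 + (2 - 1)*((2 - 1*6) + 2)))*Y = (√(-71 - 47) + (1*3 + (2 - 1)*((2 - 1*6) + 2)))*(-108) = (√(-118) + (3 + 1*((2 - 6) + 2)))*(-108) = (I*√118 + (3 + 1*(-4 + 2)))*(-108) = (I*√118 + (3 + 1*(-2)))*(-108) = (I*√118 + (3 - 2))*(-108) = (I*√118 + 1)*(-108) = (1 + I*√118)*(-108) = -108 - 108*I*√118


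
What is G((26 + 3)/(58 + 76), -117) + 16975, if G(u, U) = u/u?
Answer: 16976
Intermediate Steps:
G(u, U) = 1
G((26 + 3)/(58 + 76), -117) + 16975 = 1 + 16975 = 16976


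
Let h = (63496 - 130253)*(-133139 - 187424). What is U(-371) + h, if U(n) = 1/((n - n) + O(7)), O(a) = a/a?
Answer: 21399824192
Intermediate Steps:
O(a) = 1
U(n) = 1 (U(n) = 1/((n - n) + 1) = 1/(0 + 1) = 1/1 = 1)
h = 21399824191 (h = -66757*(-320563) = 21399824191)
U(-371) + h = 1 + 21399824191 = 21399824192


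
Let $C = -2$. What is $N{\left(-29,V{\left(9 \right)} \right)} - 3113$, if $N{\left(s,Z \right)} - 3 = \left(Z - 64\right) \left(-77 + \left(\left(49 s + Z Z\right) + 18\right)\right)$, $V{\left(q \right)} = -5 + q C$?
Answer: $79627$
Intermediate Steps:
$V{\left(q \right)} = -5 - 2 q$ ($V{\left(q \right)} = -5 + q \left(-2\right) = -5 - 2 q$)
$N{\left(s,Z \right)} = 3 + \left(-64 + Z\right) \left(-59 + Z^{2} + 49 s\right)$ ($N{\left(s,Z \right)} = 3 + \left(Z - 64\right) \left(-77 + \left(\left(49 s + Z Z\right) + 18\right)\right) = 3 + \left(-64 + Z\right) \left(-77 + \left(\left(49 s + Z^{2}\right) + 18\right)\right) = 3 + \left(-64 + Z\right) \left(-77 + \left(\left(Z^{2} + 49 s\right) + 18\right)\right) = 3 + \left(-64 + Z\right) \left(-77 + \left(18 + Z^{2} + 49 s\right)\right) = 3 + \left(-64 + Z\right) \left(-59 + Z^{2} + 49 s\right)$)
$N{\left(-29,V{\left(9 \right)} \right)} - 3113 = \left(3779 + \left(-5 - 18\right)^{3} - -90944 - 64 \left(-5 - 18\right)^{2} - 59 \left(-5 - 18\right) + 49 \left(-5 - 18\right) \left(-29\right)\right) - 3113 = \left(3779 + \left(-5 - 18\right)^{3} + 90944 - 64 \left(-5 - 18\right)^{2} - 59 \left(-5 - 18\right) + 49 \left(-5 - 18\right) \left(-29\right)\right) - 3113 = \left(3779 + \left(-23\right)^{3} + 90944 - 64 \left(-23\right)^{2} - -1357 + 49 \left(-23\right) \left(-29\right)\right) - 3113 = \left(3779 - 12167 + 90944 - 33856 + 1357 + 32683\right) - 3113 = 82740 - 3113 = 79627$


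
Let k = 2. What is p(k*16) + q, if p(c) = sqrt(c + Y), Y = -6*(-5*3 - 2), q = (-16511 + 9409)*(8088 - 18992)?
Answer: 77440208 + sqrt(134) ≈ 7.7440e+7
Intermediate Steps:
q = 77440208 (q = -7102*(-10904) = 77440208)
Y = 102 (Y = -6*(-15 - 2) = -6*(-17) = 102)
p(c) = sqrt(102 + c) (p(c) = sqrt(c + 102) = sqrt(102 + c))
p(k*16) + q = sqrt(102 + 2*16) + 77440208 = sqrt(102 + 32) + 77440208 = sqrt(134) + 77440208 = 77440208 + sqrt(134)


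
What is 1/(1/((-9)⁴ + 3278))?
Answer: 9839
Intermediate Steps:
1/(1/((-9)⁴ + 3278)) = 1/(1/(6561 + 3278)) = 1/(1/9839) = 9839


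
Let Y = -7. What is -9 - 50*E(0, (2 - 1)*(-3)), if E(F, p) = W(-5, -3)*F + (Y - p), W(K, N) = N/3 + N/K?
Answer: 191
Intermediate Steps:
W(K, N) = N/3 + N/K (W(K, N) = N*(⅓) + N/K = N/3 + N/K)
E(F, p) = -7 - p - 2*F/5 (E(F, p) = ((⅓)*(-3) - 3/(-5))*F + (-7 - p) = (-1 - 3*(-⅕))*F + (-7 - p) = (-1 + ⅗)*F + (-7 - p) = -2*F/5 + (-7 - p) = -7 - p - 2*F/5)
-9 - 50*E(0, (2 - 1)*(-3)) = -9 - 50*(-7 - (2 - 1)*(-3) - ⅖*0) = -9 - 50*(-7 - (-3) + 0) = -9 - 50*(-7 - 1*(-3) + 0) = -9 - 50*(-7 + 3 + 0) = -9 - 50*(-4) = -9 + 200 = 191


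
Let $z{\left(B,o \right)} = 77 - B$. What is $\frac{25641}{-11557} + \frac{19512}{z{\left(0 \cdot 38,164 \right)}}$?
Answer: $\frac{31932261}{127127} \approx 251.18$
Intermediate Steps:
$\frac{25641}{-11557} + \frac{19512}{z{\left(0 \cdot 38,164 \right)}} = \frac{25641}{-11557} + \frac{19512}{77 - 0 \cdot 38} = 25641 \left(- \frac{1}{11557}\right) + \frac{19512}{77 - 0} = - \frac{3663}{1651} + \frac{19512}{77 + 0} = - \frac{3663}{1651} + \frac{19512}{77} = \frac{31932261}{127127}$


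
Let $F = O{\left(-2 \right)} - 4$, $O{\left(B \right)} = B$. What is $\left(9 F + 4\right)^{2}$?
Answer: $2500$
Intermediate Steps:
$F = -6$ ($F = -2 - 4 = -6$)
$\left(9 F + 4\right)^{2} = \left(9 \left(-6\right) + 4\right)^{2} = \left(-54 + 4\right)^{2} = \left(-50\right)^{2} = 2500$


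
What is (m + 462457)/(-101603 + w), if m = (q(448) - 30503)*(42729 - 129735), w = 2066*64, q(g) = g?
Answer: 2615427787/30621 ≈ 85413.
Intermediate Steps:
w = 132224
m = 2614965330 (m = (448 - 30503)*(42729 - 129735) = -30055*(-87006) = 2614965330)
(m + 462457)/(-101603 + w) = (2614965330 + 462457)/(-101603 + 132224) = 2615427787/30621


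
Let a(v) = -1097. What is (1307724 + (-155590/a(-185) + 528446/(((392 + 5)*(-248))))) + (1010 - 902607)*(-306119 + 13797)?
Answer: 14232950335661137017/54003116 ≈ 2.6356e+11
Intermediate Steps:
(1307724 + (-155590/a(-185) + 528446/(((392 + 5)*(-248))))) + (1010 - 902607)*(-306119 + 13797) = (1307724 + (-155590/(-1097) + 528446/(((392 + 5)*(-248))))) + (1010 - 902607)*(-306119 + 13797) = (1307724 + (-155590*(-1/1097) + 528446/((397*(-248))))) - 901597*(-292322) = (1307724 + (155590/1097 + 528446/(-98456))) + 263556638234 = (1307724 + (155590/1097 + 528446*(-1/98456))) + 263556638234 = (1307724 + (155590/1097 - 264223/49228)) + 263556638234 = (1307724 + 7369531889/54003116) + 263556638234 = 70628540399873/54003116 + 263556638234 = 14232950335661137017/54003116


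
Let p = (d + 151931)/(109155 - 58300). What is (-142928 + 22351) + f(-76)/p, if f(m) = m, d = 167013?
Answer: -9615293917/79736 ≈ -1.2059e+5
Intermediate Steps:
p = 318944/50855 (p = (167013 + 151931)/(109155 - 58300) = 318944/50855 ≈ 6.2716)
(-142928 + 22351) + f(-76)/p = (-142928 + 22351) - 76/318944/50855 = -120577 - 76*50855/318944 = -120577 - 966245/79736 = -9615293917/79736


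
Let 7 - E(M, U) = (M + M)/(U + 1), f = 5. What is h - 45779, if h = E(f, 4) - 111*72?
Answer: -53766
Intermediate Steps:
E(M, U) = 7 - 2*M/(1 + U) (E(M, U) = 7 - (M + M)/(U + 1) = 7 - 2*M/(1 + U))
h = -7987 (h = (7 - 2*5 + 7*4)/(1 + 4) - 111*72 = (7 - 10 + 28)/5 - 7992 = (1/5)*25 - 7992 = 5 - 7992 = -7987)
h - 45779 = -7987 - 45779 = -53766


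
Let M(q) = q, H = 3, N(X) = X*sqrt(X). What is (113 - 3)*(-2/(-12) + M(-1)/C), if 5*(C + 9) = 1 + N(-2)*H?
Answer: 22880/753 - 825*I*sqrt(2)/502 ≈ 30.385 - 2.3242*I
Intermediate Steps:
N(X) = X**(3/2)
C = -44/5 - 6*I*sqrt(2)/5 (C = -9 + (1 + (-2)**(3/2)*3)/5 = -9 + (1 - 2*I*sqrt(2)*3)/5 = -9 + (1 - 6*I*sqrt(2))/5 = -9 + (1/5 - 6*I*sqrt(2)/5) = -44/5 - 6*I*sqrt(2)/5 ≈ -8.8 - 1.6971*I)
(113 - 3)*(-2/(-12) + M(-1)/C) = (113 - 3)*(-2/(-12) - 1/(-44/5 - 6*I*sqrt(2)/5)) = 110*(-2*(-1/12) - 1/(-44/5 - 6*I*sqrt(2)/5)) = 110*(1/6 - 1/(-44/5 - 6*I*sqrt(2)/5)) = 55/3 - 110/(-44/5 - 6*I*sqrt(2)/5)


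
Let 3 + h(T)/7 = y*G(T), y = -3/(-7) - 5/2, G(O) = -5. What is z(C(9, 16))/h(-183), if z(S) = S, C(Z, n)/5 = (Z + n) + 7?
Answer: 320/103 ≈ 3.1068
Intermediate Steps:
C(Z, n) = 35 + 5*Z + 5*n (C(Z, n) = 5*((Z + n) + 7) = 5*(7 + Z + n) = 35 + 5*Z + 5*n)
y = -29/14 (y = -3*(-⅐) - 5*½ = 3/7 - 5/2 = -29/14 ≈ -2.0714)
h(T) = 103/2 (h(T) = -21 + 7*(-29/14*(-5)) = -21 + 7*(145/14) = -21 + 145/2 = 103/2)
z(C(9, 16))/h(-183) = (35 + 5*9 + 5*16)/(103/2) = (35 + 45 + 80)*(2/103) = 160*(2/103) = 320/103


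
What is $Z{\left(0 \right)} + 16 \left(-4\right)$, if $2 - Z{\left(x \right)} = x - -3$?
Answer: $-65$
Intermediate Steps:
$Z{\left(x \right)} = -1 - x$ ($Z{\left(x \right)} = 2 - \left(x - -3\right) = 2 - \left(x + 3\right) = 2 - \left(3 + x\right) = -1 - x$)
$Z{\left(0 \right)} + 16 \left(-4\right) = \left(-1 - 0\right) + 16 \left(-4\right) = \left(-1 + 0\right) - 64 = -1 - 64 = -65$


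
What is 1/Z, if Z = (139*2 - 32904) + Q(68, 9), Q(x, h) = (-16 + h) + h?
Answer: -1/32624 ≈ -3.0652e-5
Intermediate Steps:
Q(x, h) = -16 + 2*h
Z = -32624 (Z = (139*2 - 32904) + (-16 + 2*9) = (278 - 32904) + (-16 + 18) = -32626 + 2 = -32624)
1/Z = 1/(-32624) = -1/32624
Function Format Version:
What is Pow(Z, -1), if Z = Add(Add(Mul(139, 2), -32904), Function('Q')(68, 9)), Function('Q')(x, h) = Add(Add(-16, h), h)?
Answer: Rational(-1, 32624) ≈ -3.0652e-5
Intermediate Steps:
Function('Q')(x, h) = Add(-16, Mul(2, h))
Z = -32624 (Z = Add(Add(Mul(139, 2), -32904), Add(-16, Mul(2, 9))) = Add(Add(278, -32904), Add(-16, 18)) = Add(-32626, 2) = -32624)
Pow(Z, -1) = Pow(-32624, -1) = Rational(-1, 32624)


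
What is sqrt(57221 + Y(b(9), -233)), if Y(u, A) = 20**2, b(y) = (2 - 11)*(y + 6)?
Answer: sqrt(57621) ≈ 240.04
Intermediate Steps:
b(y) = -54 - 9*y (b(y) = -9*(6 + y) = -54 - 9*y)
Y(u, A) = 400
sqrt(57221 + Y(b(9), -233)) = sqrt(57221 + 400) = sqrt(57621)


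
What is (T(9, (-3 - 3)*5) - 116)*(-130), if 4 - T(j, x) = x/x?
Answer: 14690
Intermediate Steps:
T(j, x) = 3 (T(j, x) = 4 - x/x = 4 - 1*1 = 4 - 1 = 3)
(T(9, (-3 - 3)*5) - 116)*(-130) = (3 - 116)*(-130) = -113*(-130) = 14690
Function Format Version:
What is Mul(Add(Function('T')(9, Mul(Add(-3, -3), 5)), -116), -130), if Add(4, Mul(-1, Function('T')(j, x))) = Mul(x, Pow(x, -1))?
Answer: 14690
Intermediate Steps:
Function('T')(j, x) = 3 (Function('T')(j, x) = Add(4, Mul(-1, Mul(x, Pow(x, -1)))) = Add(4, Mul(-1, 1)) = Add(4, -1) = 3)
Mul(Add(Function('T')(9, Mul(Add(-3, -3), 5)), -116), -130) = Mul(Add(3, -116), -130) = Mul(-113, -130) = 14690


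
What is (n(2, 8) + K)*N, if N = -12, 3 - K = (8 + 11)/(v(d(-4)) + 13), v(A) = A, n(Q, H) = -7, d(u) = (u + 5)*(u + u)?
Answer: 468/5 ≈ 93.600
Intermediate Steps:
d(u) = 2*u*(5 + u) (d(u) = (5 + u)*(2*u) = 2*u*(5 + u))
K = -⅘ (K = 3 - (8 + 11)/(2*(-4)*(5 - 4) + 13) = 3 - 19/(2*(-4)*1 + 13) = 3 - 19/(-8 + 13) = 3 - 19/5 = -⅘ ≈ -0.80000)
(n(2, 8) + K)*N = (-7 - ⅘)*(-12) = -39/5*(-12) = 468/5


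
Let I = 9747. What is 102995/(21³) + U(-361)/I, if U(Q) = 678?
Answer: 37413749/3343221 ≈ 11.191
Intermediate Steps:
102995/(21³) + U(-361)/I = 102995/(21³) + 678/9747 = 102995/9261 + 678*(1/9747) = 102995*(1/9261) + 226/3249 = 102995/9261 + 226/3249 = 37413749/3343221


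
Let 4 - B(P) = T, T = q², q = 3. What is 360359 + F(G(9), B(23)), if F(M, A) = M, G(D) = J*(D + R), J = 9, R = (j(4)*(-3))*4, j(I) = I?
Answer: 360008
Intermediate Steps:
R = -48 (R = (4*(-3))*4 = -12*4 = -48)
T = 9 (T = 3² = 9)
B(P) = -5 (B(P) = 4 - 1*9 = 4 - 9 = -5)
G(D) = -432 + 9*D (G(D) = 9*(D - 48) = 9*(-48 + D) = -432 + 9*D)
360359 + F(G(9), B(23)) = 360359 + (-432 + 9*9) = 360359 + (-432 + 81) = 360359 - 351 = 360008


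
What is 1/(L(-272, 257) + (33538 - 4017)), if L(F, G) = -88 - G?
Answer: 1/29176 ≈ 3.4275e-5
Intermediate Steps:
1/(L(-272, 257) + (33538 - 4017)) = 1/((-88 - 1*257) + (33538 - 4017)) = 1/((-88 - 257) + 29521) = 1/(-345 + 29521) = 1/29176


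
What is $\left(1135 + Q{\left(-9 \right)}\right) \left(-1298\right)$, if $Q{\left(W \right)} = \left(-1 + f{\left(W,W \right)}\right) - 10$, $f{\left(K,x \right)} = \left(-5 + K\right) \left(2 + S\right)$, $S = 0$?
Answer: $-1422608$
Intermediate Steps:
$f{\left(K,x \right)} = -10 + 2 K$ ($f{\left(K,x \right)} = \left(-5 + K\right) \left(2 + 0\right) = \left(-5 + K\right) 2 = -10 + 2 K$)
$Q{\left(W \right)} = -21 + 2 W$ ($Q{\left(W \right)} = \left(-1 + \left(-10 + 2 W\right)\right) - 10 = \left(-11 + 2 W\right) - 10 = -21 + 2 W$)
$\left(1135 + Q{\left(-9 \right)}\right) \left(-1298\right) = \left(1135 + \left(-21 + 2 \left(-9\right)\right)\right) \left(-1298\right) = \left(1135 - 39\right) \left(-1298\right) = 1096 \left(-1298\right) = -1422608$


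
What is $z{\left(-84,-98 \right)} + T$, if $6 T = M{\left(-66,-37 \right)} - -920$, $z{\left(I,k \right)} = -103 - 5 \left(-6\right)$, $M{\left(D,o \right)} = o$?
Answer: $\frac{445}{6} \approx 74.167$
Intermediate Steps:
$z{\left(I,k \right)} = -73$ ($z{\left(I,k \right)} = -103 - -30 = -103 + 30 = -73$)
$T = \frac{883}{6}$ ($T = \frac{-37 - -920}{6} = \frac{-37 + 920}{6} = \frac{1}{6} \cdot 883 = \frac{883}{6} \approx 147.17$)
$z{\left(-84,-98 \right)} + T = -73 + \frac{883}{6} = \frac{445}{6}$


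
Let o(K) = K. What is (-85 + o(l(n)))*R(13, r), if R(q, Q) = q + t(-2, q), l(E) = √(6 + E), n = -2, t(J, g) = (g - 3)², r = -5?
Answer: -9379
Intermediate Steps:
t(J, g) = (-3 + g)²
R(q, Q) = q + (-3 + q)²
(-85 + o(l(n)))*R(13, r) = (-85 + √(6 - 2))*(13 + (-3 + 13)²) = (-85 + √4)*(13 + 10²) = (-85 + 2)*(13 + 100) = -83*113 = -9379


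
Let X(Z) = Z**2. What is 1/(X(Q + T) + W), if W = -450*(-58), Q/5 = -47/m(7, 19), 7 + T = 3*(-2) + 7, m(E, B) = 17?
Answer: 289/7656469 ≈ 3.7746e-5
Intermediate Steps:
T = -6 (T = -7 + (3*(-2) + 7) = -7 + (-6 + 7) = -7 + 1 = -6)
Q = -235/17 (Q = 5*(-47/17) = -235/17 ≈ -13.824)
W = 26100
1/(X(Q + T) + W) = 1/((-235/17 - 6)**2 + 26100) = 1/((-337/17)**2 + 26100) = 1/(113569/289 + 26100) = 1/(7656469/289) = 289/7656469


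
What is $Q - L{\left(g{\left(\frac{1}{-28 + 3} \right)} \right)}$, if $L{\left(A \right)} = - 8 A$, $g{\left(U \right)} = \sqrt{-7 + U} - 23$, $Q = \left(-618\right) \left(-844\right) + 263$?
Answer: $521671 + \frac{32 i \sqrt{11}}{5} \approx 5.2167 \cdot 10^{5} + 21.226 i$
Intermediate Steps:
$Q = 521855$ ($Q = 521592 + 263 = 521855$)
$g{\left(U \right)} = -23 + \sqrt{-7 + U}$
$Q - L{\left(g{\left(\frac{1}{-28 + 3} \right)} \right)} = 521855 - - 8 \left(-23 + \sqrt{-7 + \frac{1}{-28 + 3}}\right) = 521855 - - 8 \left(-23 + \sqrt{-7 + \frac{1}{-25}}\right) = 521855 - - 8 \left(-23 + \sqrt{-7 - \frac{1}{25}}\right) = 521855 - - 8 \left(-23 + \sqrt{- \frac{176}{25}}\right) = 521855 - - 8 \left(-23 + \frac{4 i \sqrt{11}}{5}\right) = 521855 - \left(184 - \frac{32 i \sqrt{11}}{5}\right) = 521671 + \frac{32 i \sqrt{11}}{5}$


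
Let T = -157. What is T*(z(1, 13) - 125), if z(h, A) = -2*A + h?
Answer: 23550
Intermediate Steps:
z(h, A) = h - 2*A
T*(z(1, 13) - 125) = -157*((1 - 2*13) - 125) = -157*((1 - 26) - 125) = -157*(-25 - 125) = -157*(-150) = 23550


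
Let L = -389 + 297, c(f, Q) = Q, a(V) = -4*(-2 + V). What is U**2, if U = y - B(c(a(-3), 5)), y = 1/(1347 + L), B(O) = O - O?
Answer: 1/1575025 ≈ 6.3491e-7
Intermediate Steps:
a(V) = 8 - 4*V
L = -92
B(O) = 0
y = 1/1255 (y = 1/(1347 - 92) = 1/1255 ≈ 0.00079681)
U = 1/1255 (U = 1/1255 - 1*0 = 1/1255 + 0 = 1/1255 ≈ 0.00079681)
U**2 = (1/1255)**2 = 1/1575025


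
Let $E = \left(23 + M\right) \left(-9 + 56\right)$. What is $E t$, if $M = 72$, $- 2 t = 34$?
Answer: $-75905$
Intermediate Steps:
$t = -17$ ($t = \left(- \frac{1}{2}\right) 34 = -17$)
$E = 4465$ ($E = \left(23 + 72\right) \left(-9 + 56\right) = 95 \cdot 47 = 4465$)
$E t = 4465 \left(-17\right) = -75905$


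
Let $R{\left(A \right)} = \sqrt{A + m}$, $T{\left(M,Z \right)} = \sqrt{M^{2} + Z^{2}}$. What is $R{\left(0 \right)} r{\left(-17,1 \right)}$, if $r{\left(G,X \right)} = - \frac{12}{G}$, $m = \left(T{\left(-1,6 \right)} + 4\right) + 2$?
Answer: $\frac{12 \sqrt{6 + \sqrt{37}}}{17} \approx 2.4537$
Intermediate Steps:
$m = 6 + \sqrt{37}$ ($m = \left(\sqrt{\left(-1\right)^{2} + 6^{2}} + 4\right) + 2 = \left(\sqrt{1 + 36} + 4\right) + 2 = \left(\sqrt{37} + 4\right) + 2 = \left(4 + \sqrt{37}\right) + 2 = 6 + \sqrt{37} \approx 12.083$)
$R{\left(A \right)} = \sqrt{6 + A + \sqrt{37}}$ ($R{\left(A \right)} = \sqrt{A + \left(6 + \sqrt{37}\right)} = \sqrt{6 + A + \sqrt{37}}$)
$R{\left(0 \right)} r{\left(-17,1 \right)} = \sqrt{6 + 0 + \sqrt{37}} \left(- \frac{12}{-17}\right) = \sqrt{6 + \sqrt{37}} \left(\left(-12\right) \left(- \frac{1}{17}\right)\right) = \sqrt{6 + \sqrt{37}} \cdot \frac{12}{17} = \frac{12 \sqrt{6 + \sqrt{37}}}{17}$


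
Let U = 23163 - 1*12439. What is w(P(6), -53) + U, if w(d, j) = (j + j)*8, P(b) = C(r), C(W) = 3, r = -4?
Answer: 9876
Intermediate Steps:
U = 10724 (U = 23163 - 12439 = 10724)
P(b) = 3
w(d, j) = 16*j (w(d, j) = (2*j)*8 = 16*j)
w(P(6), -53) + U = 16*(-53) + 10724 = -848 + 10724 = 9876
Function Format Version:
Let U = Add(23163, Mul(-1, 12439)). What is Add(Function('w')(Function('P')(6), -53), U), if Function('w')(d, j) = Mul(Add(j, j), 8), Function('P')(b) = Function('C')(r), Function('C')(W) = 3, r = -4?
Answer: 9876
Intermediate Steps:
U = 10724 (U = Add(23163, -12439) = 10724)
Function('P')(b) = 3
Function('w')(d, j) = Mul(16, j) (Function('w')(d, j) = Mul(Mul(2, j), 8) = Mul(16, j))
Add(Function('w')(Function('P')(6), -53), U) = Add(Mul(16, -53), 10724) = Add(-848, 10724) = 9876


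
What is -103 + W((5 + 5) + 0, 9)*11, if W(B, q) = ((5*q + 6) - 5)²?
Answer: 23173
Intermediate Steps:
W(B, q) = (1 + 5*q)² (W(B, q) = ((6 + 5*q) - 5)² = (1 + 5*q)²)
-103 + W((5 + 5) + 0, 9)*11 = -103 + (1 + 5*9)²*11 = -103 + (1 + 45)²*11 = -103 + 46²*11 = -103 + 2116*11 = -103 + 23276 = 23173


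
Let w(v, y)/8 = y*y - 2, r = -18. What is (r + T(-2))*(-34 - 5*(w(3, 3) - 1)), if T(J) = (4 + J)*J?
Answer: 6798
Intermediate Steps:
w(v, y) = -16 + 8*y**2 (w(v, y) = 8*(y*y - 2) = 8*(y**2 - 2) = 8*(-2 + y**2) = -16 + 8*y**2)
T(J) = J*(4 + J)
(r + T(-2))*(-34 - 5*(w(3, 3) - 1)) = (-18 - 2*(4 - 2))*(-34 - 5*((-16 + 8*3**2) - 1)) = (-18 - 2*2)*(-34 - 5*((-16 + 8*9) - 1)) = (-18 - 4)*(-34 - 5*((-16 + 72) - 1)) = -22*(-34 - 5*(56 - 1)) = -22*(-34 - 5*55) = -22*(-34 - 275) = -22*(-309) = 6798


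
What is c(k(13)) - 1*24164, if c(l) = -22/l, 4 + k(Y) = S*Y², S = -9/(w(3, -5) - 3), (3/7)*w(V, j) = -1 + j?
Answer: -35110666/1453 ≈ -24164.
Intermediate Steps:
w(V, j) = -7/3 + 7*j/3 (w(V, j) = 7*(-1 + j)/3 = -7/3 + 7*j/3)
S = 9/17 (S = -9/((-7/3 + (7/3)*(-5)) - 3) = -9/((-7/3 - 35/3) - 3) = -9/(-14 - 3) = -9/(-17) = -9*(-1/17) = 9/17 ≈ 0.52941)
k(Y) = -4 + 9*Y²/17
c(k(13)) - 1*24164 = -22/(-4 + (9/17)*13²) - 1*24164 = -22/(-4 + (9/17)*169) - 24164 = -22/(-4 + 1521/17) - 24164 = -22/1453/17 - 24164 = -22*17/1453 - 24164 = -374/1453 - 24164 = -35110666/1453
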